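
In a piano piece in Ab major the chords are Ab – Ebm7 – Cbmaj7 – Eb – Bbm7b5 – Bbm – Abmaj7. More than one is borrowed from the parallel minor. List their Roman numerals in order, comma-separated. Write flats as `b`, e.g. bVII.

v7, bIIImaj7, iiø7

Ab major has the diatonic set Ab, Bbm, Cm, Db, Eb, Fm, Gdim. Ab, Eb, Bbm and Abmaj7 are all diatonic. Ebm7 (Eb–Gb–Bb–Db) is not: scale degree 5 in Ab major carries Eb (V). In Ab minor the chord on that degree is Ebm7, so here it functions as v7, borrowed from the parallel minor. But Cbmaj7 (Cb–Eb–Gb–Bb) is foreign: the diatonic iii on degree 3 is Cm, whereas Cbmaj7 comes from Ab minor. It is labeled bIIImaj7. But Bbm7b5 (Bb–Db–Fb–Ab) is foreign: the diatonic ii on degree 2 is Bbm, whereas Bbm7b5 comes from Ab minor. It is labeled iiø7.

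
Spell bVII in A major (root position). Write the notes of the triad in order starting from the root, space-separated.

The root of bVII is the lowered 7th degree: G# becomes G. Building the major chord from the parallel minor on G: G–B–D.

G B D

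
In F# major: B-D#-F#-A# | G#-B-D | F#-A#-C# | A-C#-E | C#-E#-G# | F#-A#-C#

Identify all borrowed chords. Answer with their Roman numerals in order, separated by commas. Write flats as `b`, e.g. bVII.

In F# major the diatonic chords are F#, G#m, A#m, B, C#, D#m, E#dim. Of the given chords, B–D#–F#–A# = Bmaj7, F#–A#–C# = F# and C#–E#–G# = C# are diatonic. G#–B–D doesn't fit — on degree 2 F# major would have G#m (ii). G#dim is the degree-2 chord of F# minor, so it is the borrowed ii°. But A–C#–E is foreign: the diatonic iii on degree 3 is A#m, whereas A comes from F# minor. It is labeled bIII.

ii°, bIII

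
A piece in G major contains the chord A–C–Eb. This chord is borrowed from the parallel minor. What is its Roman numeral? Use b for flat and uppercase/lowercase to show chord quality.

The root A is the diatonic 2nd degree of G major; the borrowing shows in the chord quality. A–C–Eb is a diminished chord — the form found in G minor, not the diatonic ii (Am). Borrowed into G major it is written ii°.

ii°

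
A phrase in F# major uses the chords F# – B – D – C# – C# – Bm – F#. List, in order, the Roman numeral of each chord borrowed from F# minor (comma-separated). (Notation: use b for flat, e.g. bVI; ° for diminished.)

In F# major the diatonic chords are F#, G#m, A#m, B, C#, D#m, E#dim. F#, B and C# all belong to that set. D (D–F#–A) is not: scale degree 6 in F# major carries D#m (vi). In F# minor the chord on that degree is D, so here it functions as bVI, borrowed from the parallel minor. Bm (B–D–F#) is not: scale degree 4 in F# major carries B (IV). In F# minor the chord on that degree is Bm, so here it functions as iv, borrowed from the parallel minor.

bVI, iv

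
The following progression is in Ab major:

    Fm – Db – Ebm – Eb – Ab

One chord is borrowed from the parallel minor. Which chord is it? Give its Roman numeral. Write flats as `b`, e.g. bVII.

Ab major has the diatonic set Ab, Bbm, Cm, Db, Eb, Fm, Gdim. Fm, Db, Eb and Ab all belong to that set. Ebm (Eb–Gb–Bb) doesn't fit — on degree 5 Ab major would have Eb (V). Ebm is the degree-5 chord of Ab minor, so it is the borrowed v.

v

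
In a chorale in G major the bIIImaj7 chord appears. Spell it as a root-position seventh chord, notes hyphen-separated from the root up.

Scale degree 3 in G major is B. bIIImaj7 uses the lowered form, Bb, taken from G minor. Stacking thirds in G minor on Bb gives Bb–D–F–A.

Bb-D-F-A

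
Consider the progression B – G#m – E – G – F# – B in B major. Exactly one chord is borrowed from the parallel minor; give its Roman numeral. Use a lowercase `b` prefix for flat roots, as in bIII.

The diatonic triads in B major are B, C#m, D#m, E, F#, G#m, A#dim. B, G#m, E and F# all belong to that set. But G (G–B–D) is foreign: the diatonic vi on degree 6 is G#m, whereas G comes from B minor. It is labeled bVI.

bVI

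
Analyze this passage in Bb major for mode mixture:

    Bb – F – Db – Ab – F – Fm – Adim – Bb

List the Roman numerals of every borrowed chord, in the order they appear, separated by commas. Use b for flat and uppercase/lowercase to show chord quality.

In Bb major the diatonic chords are Bb, Cm, Dm, Eb, F, Gm, Adim. Bb, F and Adim all belong to that set. Db (Db–F–Ab) doesn't fit — on degree 3 Bb major would have Dm (iii). Db is the degree-3 chord of Bb minor, so it is the borrowed bIII. But Ab (Ab–C–Eb) is foreign: the diatonic vii° on degree 7 is Adim, whereas Ab comes from Bb minor. It is labeled bVII. Fm (F–Ab–C) doesn't fit — on degree 5 Bb major would have F (V). Fm is the degree-5 chord of Bb minor, so it is the borrowed v.

bIII, bVII, v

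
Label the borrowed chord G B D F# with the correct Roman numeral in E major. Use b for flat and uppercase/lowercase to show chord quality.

The root G is the lowered 3rd scale degree — diatonically E major has G# there. Diatonically E major has G#m (iii) on that degree; G–B–D–F# is instead the major-seventh chord native to E minor, so it takes the label bIIImaj7.

bIIImaj7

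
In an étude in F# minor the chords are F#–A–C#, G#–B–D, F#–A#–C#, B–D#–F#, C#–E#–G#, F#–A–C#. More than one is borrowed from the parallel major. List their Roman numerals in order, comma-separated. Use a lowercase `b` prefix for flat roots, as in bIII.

The diatonic triads in F# minor (with V from harmonic minor) are F#m, G#dim, A, Bm, C#, D, E. Of the given chords, F#–A–C# = F#m, G#–B–D = G#dim and C#–E#–G# = C# are diatonic. F#–A#–C# is not: scale degree 1 in F# minor carries F#m (i). In F# major the chord on that degree is F#, so here it functions as I, borrowed from the parallel major. B–D#–F# doesn't fit — on degree 4 F# minor would have Bm (iv). B is the degree-4 chord of F# major, so it is the borrowed IV.

I, IV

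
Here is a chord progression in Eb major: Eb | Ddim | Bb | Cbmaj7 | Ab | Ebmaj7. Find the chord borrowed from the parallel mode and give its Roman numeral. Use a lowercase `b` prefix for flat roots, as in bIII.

bVImaj7

Eb major has the diatonic set Eb, Fm, Gm, Ab, Bb, Cm, Ddim. Eb, Ddim, Bb, Ab and Ebmaj7 are all diatonic. Cbmaj7 (Cb–Eb–Gb–Bb) doesn't fit — on degree 6 Eb major would have Cm (vi). Cbmaj7 is the degree-6 chord of Eb minor, so it is the borrowed bVImaj7.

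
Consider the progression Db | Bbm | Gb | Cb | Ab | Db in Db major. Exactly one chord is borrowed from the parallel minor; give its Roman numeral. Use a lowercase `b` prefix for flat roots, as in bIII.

In Db major the diatonic chords are Db, Ebm, Fm, Gb, Ab, Bbm, Cdim. Of the given chords, Db, Bbm, Gb and Ab are diatonic. But Cb (Cb–Eb–Gb) is foreign: the diatonic vii° on degree 7 is Cdim, whereas Cb comes from Db minor. It is labeled bVII.

bVII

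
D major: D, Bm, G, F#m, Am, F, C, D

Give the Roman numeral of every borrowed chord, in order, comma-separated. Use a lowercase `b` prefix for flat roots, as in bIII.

D major has the diatonic set D, Em, F#m, G, A, Bm, C#dim. D, Bm, G and F#m all belong to that set. But Am (A–C–E) is foreign: the diatonic V on degree 5 is A, whereas Am comes from D minor. It is labeled v. F (F–A–C) doesn't fit — on degree 3 D major would have F#m (iii). F is the degree-3 chord of D minor, so it is the borrowed bIII. But C (C–E–G) is foreign: the diatonic vii° on degree 7 is C#dim, whereas C comes from D minor. It is labeled bVII.

v, bIII, bVII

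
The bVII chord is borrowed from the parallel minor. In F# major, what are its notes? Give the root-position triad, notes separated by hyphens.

E-G#-B

The root of bVII is the lowered 7th degree: E# becomes E. Building the major chord from the parallel minor on E: E–G#–B.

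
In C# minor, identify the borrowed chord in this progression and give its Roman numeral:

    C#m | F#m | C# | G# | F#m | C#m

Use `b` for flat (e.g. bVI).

I

The diatonic triads in C# minor (with V from harmonic minor) are C#m, D#dim, E, F#m, G#, A, B. C#m, F#m and G# all belong to that set. But C# (C#–E#–G#) is foreign: the diatonic i on degree 1 is C#m, whereas C# comes from C# major. It is labeled I.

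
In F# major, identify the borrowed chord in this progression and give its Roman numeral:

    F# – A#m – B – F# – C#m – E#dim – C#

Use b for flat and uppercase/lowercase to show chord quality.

v

The diatonic triads in F# major are F#, G#m, A#m, B, C#, D#m, E#dim. Of the given chords, F#, A#m, B, E#dim and C# are diatonic. But C#m (C#–E–G#) is foreign: the diatonic V on degree 5 is C#, whereas C#m comes from F# minor. It is labeled v.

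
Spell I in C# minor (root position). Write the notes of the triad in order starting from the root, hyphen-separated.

C#-E#-G#

The root, C#, is scale degree 1 — the same note in C# minor and C# major; only the chord quality changes. Building the major chord from the parallel major on C#: C#–E#–G#.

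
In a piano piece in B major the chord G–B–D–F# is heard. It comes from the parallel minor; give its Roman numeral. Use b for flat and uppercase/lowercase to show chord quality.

In B major scale degree 6 is G#; G is its lowered form, from B minor. The diatonic chord on degree 6 would be G#m (vi), but G–B–D–F# is the major-seventh chord from B minor. As a borrowed chord it is labeled bVImaj7.

bVImaj7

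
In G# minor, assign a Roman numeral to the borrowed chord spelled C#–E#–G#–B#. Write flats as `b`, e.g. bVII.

IVmaj7

C# is scale degree 4 in G# minor. C#–E#–G#–B# is a major-seventh chord — the form found in G# major, not the diatonic iv (C#m). Borrowed into G# minor it is written IVmaj7.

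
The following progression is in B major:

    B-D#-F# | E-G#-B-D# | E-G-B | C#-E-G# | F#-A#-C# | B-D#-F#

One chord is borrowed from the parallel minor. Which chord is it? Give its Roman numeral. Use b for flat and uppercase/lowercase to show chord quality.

iv

The diatonic triads in B major are B, C#m, D#m, E, F#, G#m, A#dim. B–D#–F# = B, E–G#–B–D# = Emaj7, C#–E–G# = C#m and F#–A#–C# = F# all belong to that set. E–G–B is not: scale degree 4 in B major carries E (IV). In B minor the chord on that degree is Em, so here it functions as iv, borrowed from the parallel minor.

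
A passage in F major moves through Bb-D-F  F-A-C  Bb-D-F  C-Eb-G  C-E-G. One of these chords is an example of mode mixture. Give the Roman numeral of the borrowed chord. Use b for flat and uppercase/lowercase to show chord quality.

v

F major has the diatonic set F, Gm, Am, Bb, C, Dm, Edim. Bb–D–F = Bb, F–A–C = F and C–E–G = C are all diatonic. But C–Eb–G is foreign: the diatonic V on degree 5 is C, whereas Cm comes from F minor. It is labeled v.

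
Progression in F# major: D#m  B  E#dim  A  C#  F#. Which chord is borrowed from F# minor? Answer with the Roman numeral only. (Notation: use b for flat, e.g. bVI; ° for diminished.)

bIII

F# major has the diatonic set F#, G#m, A#m, B, C#, D#m, E#dim. D#m, B, E#dim, C# and F# all belong to that set. A (A–C#–E) is not: scale degree 3 in F# major carries A#m (iii). In F# minor the chord on that degree is A, so here it functions as bIII, borrowed from the parallel minor.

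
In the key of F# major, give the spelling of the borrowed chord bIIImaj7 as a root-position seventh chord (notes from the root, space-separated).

A C# E G#

Scale degree 3 in F# major is A#. bIIImaj7 uses the lowered form, A, taken from F# minor. Stacking thirds in F# minor on A gives A–C#–E–G#.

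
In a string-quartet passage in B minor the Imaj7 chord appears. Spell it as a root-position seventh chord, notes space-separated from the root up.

B D# F# A#

The root, B, is scale degree 1 — the same note in B minor and B major; only the chord quality changes. Stacking thirds in B major on B gives B–D#–F#–A#.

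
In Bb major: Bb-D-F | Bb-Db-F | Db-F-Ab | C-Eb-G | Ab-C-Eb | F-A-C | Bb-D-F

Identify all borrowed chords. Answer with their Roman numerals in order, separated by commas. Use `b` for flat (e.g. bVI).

In Bb major the diatonic chords are Bb, Cm, Dm, Eb, F, Gm, Adim. Of the given chords, Bb–D–F = Bb, C–Eb–G = Cm and F–A–C = F are diatonic. But Bb–Db–F is foreign: the diatonic I on degree 1 is Bb, whereas Bbm comes from Bb minor. It is labeled i. But Db–F–Ab is foreign: the diatonic iii on degree 3 is Dm, whereas Db comes from Bb minor. It is labeled bIII. But Ab–C–Eb is foreign: the diatonic vii° on degree 7 is Adim, whereas Ab comes from Bb minor. It is labeled bVII.

i, bIII, bVII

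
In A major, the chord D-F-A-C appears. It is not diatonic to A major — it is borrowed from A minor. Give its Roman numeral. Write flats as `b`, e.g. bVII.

iv7

The root D is the diatonic 4th degree of A major; the borrowing shows in the chord quality. D–F–A–C is a minor-seventh chord — the form found in A minor, not the diatonic IV (D). Borrowed into A major it is written iv7.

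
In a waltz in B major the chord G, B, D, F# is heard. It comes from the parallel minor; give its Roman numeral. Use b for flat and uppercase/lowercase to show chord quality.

bVImaj7

G is the lowered form of scale degree 6 in B major (the diatonic degree 6 is G#). Diatonically B major has G#m (vi) on that degree; G–B–D–F# is instead the major-seventh chord native to B minor, so it takes the label bVImaj7.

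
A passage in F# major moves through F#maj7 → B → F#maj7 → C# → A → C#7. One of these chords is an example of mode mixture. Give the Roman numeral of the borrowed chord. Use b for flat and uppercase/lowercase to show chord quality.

In F# major the diatonic chords are F#, G#m, A#m, B, C#, D#m, E#dim. F#maj7, B, C# and C#7 are all diatonic. A (A–C#–E) is not: scale degree 3 in F# major carries A#m (iii). In F# minor the chord on that degree is A, so here it functions as bIII, borrowed from the parallel minor.

bIII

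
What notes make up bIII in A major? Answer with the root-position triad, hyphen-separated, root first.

The root of bIII is the lowered 3rd degree: C# becomes C. Building the major chord from the parallel minor on C: C–E–G.

C-E-G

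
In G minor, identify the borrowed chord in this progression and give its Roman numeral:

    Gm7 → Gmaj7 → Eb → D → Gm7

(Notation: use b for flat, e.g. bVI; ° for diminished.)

Imaj7

G minor has the diatonic set Gm, Adim, Bb, Cm, D, Eb, F (with V from harmonic minor). Of the given chords, Gm7, Eb and D are diatonic. But Gmaj7 (G–B–D–F#) is foreign: the diatonic i on degree 1 is Gm, whereas Gmaj7 comes from G major. It is labeled Imaj7.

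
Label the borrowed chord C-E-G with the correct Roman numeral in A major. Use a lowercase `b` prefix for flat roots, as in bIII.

bIII

C is the lowered form of scale degree 3 in A major (the diatonic degree 3 is C#). C–E–G is a major chord — the form found in A minor, not the diatonic iii (C#m). Borrowed into A major it is written bIII.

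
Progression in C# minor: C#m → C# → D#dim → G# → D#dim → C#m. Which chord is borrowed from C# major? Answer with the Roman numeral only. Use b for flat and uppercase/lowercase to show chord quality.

In C# minor (with V from harmonic minor) the diatonic chords are C#m, D#dim, E, F#m, G#, A, B. C#m, D#dim and G# are all diatonic. C# (C#–E#–G#) doesn't fit — on degree 1 C# minor would have C#m (i). C# is the degree-1 chord of C# major, so it is the borrowed I.

I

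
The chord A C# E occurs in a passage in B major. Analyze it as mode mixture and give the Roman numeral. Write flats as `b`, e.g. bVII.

In B major scale degree 7 is A#; A is its lowered form, from B minor. The diatonic chord on degree 7 would be A#dim (vii°), but A–C#–E is the major chord from B minor. As a borrowed chord it is labeled bVII.

bVII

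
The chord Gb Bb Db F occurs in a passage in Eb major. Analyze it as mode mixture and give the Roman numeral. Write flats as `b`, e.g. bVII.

In Eb major scale degree 3 is G; Gb is its lowered form, from Eb minor. Gb–Bb–Db–F is a major-seventh chord — the form found in Eb minor, not the diatonic iii (Gm). Borrowed into Eb major it is written bIIImaj7.

bIIImaj7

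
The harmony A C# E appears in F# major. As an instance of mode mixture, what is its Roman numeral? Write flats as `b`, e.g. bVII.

bIII

A is the lowered form of scale degree 3 in F# major (the diatonic degree 3 is A#). Diatonically F# major has A#m (iii) on that degree; A–C#–E is instead the major chord native to F# minor, so it takes the label bIII.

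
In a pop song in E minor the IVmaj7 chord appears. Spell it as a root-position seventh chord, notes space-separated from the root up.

IVmaj7 is built on scale degree 4, which is A in both E minor and its parallel. In E major the chord on A is A–C#–E–G#.

A C# E G#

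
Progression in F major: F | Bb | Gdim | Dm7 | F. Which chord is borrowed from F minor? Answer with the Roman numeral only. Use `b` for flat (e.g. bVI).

ii°

F major has the diatonic set F, Gm, Am, Bb, C, Dm, Edim. F, Bb and Dm7 are all diatonic. Gdim (G–Bb–Db) doesn't fit — on degree 2 F major would have Gm (ii). Gdim is the degree-2 chord of F minor, so it is the borrowed ii°.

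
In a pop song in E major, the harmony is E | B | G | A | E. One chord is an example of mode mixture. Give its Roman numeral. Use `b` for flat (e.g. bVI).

The diatonic triads in E major are E, F#m, G#m, A, B, C#m, D#dim. E, B and A are all diatonic. G (G–B–D) is not: scale degree 3 in E major carries G#m (iii). In E minor the chord on that degree is G, so here it functions as bIII, borrowed from the parallel minor.

bIII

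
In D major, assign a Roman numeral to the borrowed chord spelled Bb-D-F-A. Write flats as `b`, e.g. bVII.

Bb is the lowered form of scale degree 6 in D major (the diatonic degree 6 is B). Diatonically D major has Bm (vi) on that degree; Bb–D–F–A is instead the major-seventh chord native to D minor, so it takes the label bVImaj7.

bVImaj7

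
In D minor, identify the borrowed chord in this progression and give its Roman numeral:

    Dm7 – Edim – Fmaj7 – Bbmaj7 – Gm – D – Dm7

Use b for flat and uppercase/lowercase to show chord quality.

In D minor (with V from harmonic minor) the diatonic chords are Dm, Edim, F, Gm, A, Bb, C. Dm7, Edim, Fmaj7, Bbmaj7 and Gm all belong to that set. D (D–F#–A) doesn't fit — on degree 1 D minor would have Dm (i). D is the degree-1 chord of D major, so it is the borrowed I.

I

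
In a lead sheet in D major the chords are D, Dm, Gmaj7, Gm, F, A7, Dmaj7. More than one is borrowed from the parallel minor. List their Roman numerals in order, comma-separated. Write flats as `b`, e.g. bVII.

D major has the diatonic set D, Em, F#m, G, A, Bm, C#dim. D, Gmaj7, A7 and Dmaj7 all belong to that set. Dm (D–F–A) is not: scale degree 1 in D major carries D (I). In D minor the chord on that degree is Dm, so here it functions as i, borrowed from the parallel minor. Gm (G–Bb–D) is not: scale degree 4 in D major carries G (IV). In D minor the chord on that degree is Gm, so here it functions as iv, borrowed from the parallel minor. F (F–A–C) is not: scale degree 3 in D major carries F#m (iii). In D minor the chord on that degree is F, so here it functions as bIII, borrowed from the parallel minor.

i, iv, bIII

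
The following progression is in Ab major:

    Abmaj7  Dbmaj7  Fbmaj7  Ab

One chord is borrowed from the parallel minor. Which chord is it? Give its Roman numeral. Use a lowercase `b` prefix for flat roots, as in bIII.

bVImaj7

The diatonic triads in Ab major are Ab, Bbm, Cm, Db, Eb, Fm, Gdim. Abmaj7, Dbmaj7 and Ab are all diatonic. Fbmaj7 (Fb–Ab–Cb–Eb) doesn't fit — on degree 6 Ab major would have Fm (vi). Fbmaj7 is the degree-6 chord of Ab minor, so it is the borrowed bVImaj7.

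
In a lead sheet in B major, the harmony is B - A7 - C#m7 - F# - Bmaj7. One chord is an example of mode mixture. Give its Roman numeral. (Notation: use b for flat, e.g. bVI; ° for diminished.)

B major has the diatonic set B, C#m, D#m, E, F#, G#m, A#dim. B, C#m7, F# and Bmaj7 all belong to that set. A7 (A–C#–E–G) is not: scale degree 7 in B major carries A#dim (vii°). In B minor the chord on that degree is A7, so here it functions as bVII7, borrowed from the parallel minor.

bVII7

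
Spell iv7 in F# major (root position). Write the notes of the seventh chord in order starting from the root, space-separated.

B D F# A

The root, B, is scale degree 4 — the same note in F# major and F# minor; only the chord quality changes. In F# minor the chord on B is B–D–F#–A.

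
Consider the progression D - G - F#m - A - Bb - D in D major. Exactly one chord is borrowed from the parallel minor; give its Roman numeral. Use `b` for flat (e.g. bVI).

bVI

The diatonic triads in D major are D, Em, F#m, G, A, Bm, C#dim. D, G, F#m and A are all diatonic. But Bb (Bb–D–F) is foreign: the diatonic vi on degree 6 is Bm, whereas Bb comes from D minor. It is labeled bVI.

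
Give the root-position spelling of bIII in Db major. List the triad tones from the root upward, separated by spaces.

bIII is built on the lowered scale degree 3. In Db major degree 3 is F; lowered it becomes Fb. Building the major chord from the parallel minor on Fb: Fb–Ab–Cb.

Fb Ab Cb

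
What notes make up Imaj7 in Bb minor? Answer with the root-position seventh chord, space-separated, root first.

Imaj7 is built on scale degree 1, which is Bb in both Bb minor and its parallel. Stacking thirds in Bb major on Bb gives Bb–D–F–A.

Bb D F A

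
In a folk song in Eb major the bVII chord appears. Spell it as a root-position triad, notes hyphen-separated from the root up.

Scale degree 7 in Eb major is D. bVII uses the lowered form, Db, taken from Eb minor. In Eb minor the chord on Db is Db–F–Ab.

Db-F-Ab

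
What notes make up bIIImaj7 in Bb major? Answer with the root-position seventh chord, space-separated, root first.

Db F Ab C

The root of bIIImaj7 is the lowered 3rd degree: D becomes Db. Stacking thirds in Bb minor on Db gives Db–F–Ab–C.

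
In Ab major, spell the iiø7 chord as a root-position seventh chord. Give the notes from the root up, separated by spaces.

The root, Bb, is scale degree 2 — the same note in Ab major and Ab minor; only the chord quality changes. Stacking thirds in Ab minor on Bb gives Bb–Db–Fb–Ab.

Bb Db Fb Ab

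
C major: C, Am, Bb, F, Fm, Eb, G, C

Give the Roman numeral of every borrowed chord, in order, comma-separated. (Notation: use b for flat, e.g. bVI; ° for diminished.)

bVII, iv, bIII

In C major the diatonic chords are C, Dm, Em, F, G, Am, Bdim. C, Am, F and G are all diatonic. But Bb (Bb–D–F) is foreign: the diatonic vii° on degree 7 is Bdim, whereas Bb comes from C minor. It is labeled bVII. But Fm (F–Ab–C) is foreign: the diatonic IV on degree 4 is F, whereas Fm comes from C minor. It is labeled iv. Eb (Eb–G–Bb) doesn't fit — on degree 3 C major would have Em (iii). Eb is the degree-3 chord of C minor, so it is the borrowed bIII.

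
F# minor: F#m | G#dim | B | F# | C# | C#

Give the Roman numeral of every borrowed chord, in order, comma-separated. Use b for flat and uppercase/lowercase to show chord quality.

IV, I

The diatonic triads in F# minor (with V from harmonic minor) are F#m, G#dim, A, Bm, C#, D, E. F#m, G#dim and C# are all diatonic. B (B–D#–F#) is not: scale degree 4 in F# minor carries Bm (iv). In F# major the chord on that degree is B, so here it functions as IV, borrowed from the parallel major. F# (F#–A#–C#) doesn't fit — on degree 1 F# minor would have F#m (i). F# is the degree-1 chord of F# major, so it is the borrowed I.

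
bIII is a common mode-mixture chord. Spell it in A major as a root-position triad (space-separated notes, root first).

C E G

bIII is built on the lowered scale degree 3. In A major degree 3 is C#; lowered it becomes C. Building the major chord from the parallel minor on C: C–E–G.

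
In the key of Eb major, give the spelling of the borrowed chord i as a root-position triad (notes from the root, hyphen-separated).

i is built on scale degree 1, which is Eb in both Eb major and its parallel. In Eb minor the chord on Eb is Eb–Gb–Bb.

Eb-Gb-Bb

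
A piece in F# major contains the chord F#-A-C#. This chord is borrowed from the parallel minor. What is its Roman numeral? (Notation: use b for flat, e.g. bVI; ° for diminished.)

i

The root F# is the diatonic 1st degree of F# major; the borrowing shows in the chord quality. F#–A–C# is a minor chord — the form found in F# minor, not the diatonic I (F#). Borrowed into F# major it is written i.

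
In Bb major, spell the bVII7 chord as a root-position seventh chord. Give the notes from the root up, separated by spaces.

bVII7 is built on the lowered scale degree 7. In Bb major degree 7 is A; lowered it becomes Ab. In Bb minor the chord on Ab is Ab–C–Eb–Gb.

Ab C Eb Gb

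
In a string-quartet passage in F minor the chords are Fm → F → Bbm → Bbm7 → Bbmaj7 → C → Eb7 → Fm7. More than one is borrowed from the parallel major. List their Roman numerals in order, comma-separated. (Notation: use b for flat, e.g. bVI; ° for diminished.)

In F minor (with V from harmonic minor) the diatonic chords are Fm, Gdim, Ab, Bbm, C, Db, Eb. Of the given chords, Fm, Bbm, Bbm7, C, Eb7 and Fm7 are diatonic. F (F–A–C) doesn't fit — on degree 1 F minor would have Fm (i). F is the degree-1 chord of F major, so it is the borrowed I. But Bbmaj7 (Bb–D–F–A) is foreign: the diatonic iv on degree 4 is Bbm, whereas Bbmaj7 comes from F major. It is labeled IVmaj7.

I, IVmaj7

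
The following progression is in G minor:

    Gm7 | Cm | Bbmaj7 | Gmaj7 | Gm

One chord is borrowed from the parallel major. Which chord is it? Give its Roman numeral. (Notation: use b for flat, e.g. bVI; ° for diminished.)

Imaj7

In G minor (with V from harmonic minor) the diatonic chords are Gm, Adim, Bb, Cm, D, Eb, F. Gm7, Cm, Bbmaj7 and Gm are all diatonic. Gmaj7 (G–B–D–F#) is not: scale degree 1 in G minor carries Gm (i). In G major the chord on that degree is Gmaj7, so here it functions as Imaj7, borrowed from the parallel major.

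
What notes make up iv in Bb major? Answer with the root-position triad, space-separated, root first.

Eb Gb Bb

iv is built on scale degree 4, which is Eb in both Bb major and its parallel. In Bb minor the chord on Eb is Eb–Gb–Bb.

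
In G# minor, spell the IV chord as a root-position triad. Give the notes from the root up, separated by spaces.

The root, C#, is scale degree 4 — the same note in G# minor and G# major; only the chord quality changes. Building the major chord from the parallel major on C#: C#–E#–G#.

C# E# G#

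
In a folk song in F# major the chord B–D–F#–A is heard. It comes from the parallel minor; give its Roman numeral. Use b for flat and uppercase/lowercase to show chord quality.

The root B is the diatonic 4th degree of F# major; the borrowing shows in the chord quality. B–D–F#–A is a minor-seventh chord — the form found in F# minor, not the diatonic IV (B). Borrowed into F# major it is written iv7.

iv7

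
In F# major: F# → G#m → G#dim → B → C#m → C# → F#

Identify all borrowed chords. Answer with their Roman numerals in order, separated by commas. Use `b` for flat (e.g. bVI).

In F# major the diatonic chords are F#, G#m, A#m, B, C#, D#m, E#dim. Of the given chords, F#, G#m, B and C# are diatonic. But G#dim (G#–B–D) is foreign: the diatonic ii on degree 2 is G#m, whereas G#dim comes from F# minor. It is labeled ii°. But C#m (C#–E–G#) is foreign: the diatonic V on degree 5 is C#, whereas C#m comes from F# minor. It is labeled v.

ii°, v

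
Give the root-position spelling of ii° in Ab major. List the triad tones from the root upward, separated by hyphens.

ii° is built on scale degree 2, which is Bb in both Ab major and its parallel. Building the diminished chord from the parallel minor on Bb: Bb–Db–Fb.

Bb-Db-Fb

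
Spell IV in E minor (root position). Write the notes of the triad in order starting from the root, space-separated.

IV is built on scale degree 4, which is A in both E minor and its parallel. Building the major chord from the parallel major on A: A–C#–E.

A C# E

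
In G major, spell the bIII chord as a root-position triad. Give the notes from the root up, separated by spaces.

The root of bIII is the lowered 3rd degree: B becomes Bb. Building the major chord from the parallel minor on Bb: Bb–D–F.

Bb D F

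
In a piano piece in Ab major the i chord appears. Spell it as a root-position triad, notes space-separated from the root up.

The root, Ab, is scale degree 1 — the same note in Ab major and Ab minor; only the chord quality changes. Building the minor chord from the parallel minor on Ab: Ab–Cb–Eb.

Ab Cb Eb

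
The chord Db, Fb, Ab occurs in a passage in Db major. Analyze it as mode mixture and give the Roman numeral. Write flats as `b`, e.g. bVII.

The root Db is the diatonic 1st degree of Db major; the borrowing shows in the chord quality. The diatonic chord on degree 1 would be Db (I), but Db–Fb–Ab is the minor chord from Db minor. As a borrowed chord it is labeled i.

i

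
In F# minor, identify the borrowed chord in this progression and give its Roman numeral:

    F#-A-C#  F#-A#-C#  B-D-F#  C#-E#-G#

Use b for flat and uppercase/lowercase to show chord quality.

I

F# minor has the diatonic set F#m, G#dim, A, Bm, C#, D, E (with V from harmonic minor). Of the given chords, F#–A–C# = F#m, B–D–F# = Bm and C#–E#–G# = C# are diatonic. F#–A#–C# doesn't fit — on degree 1 F# minor would have F#m (i). F# is the degree-1 chord of F# major, so it is the borrowed I.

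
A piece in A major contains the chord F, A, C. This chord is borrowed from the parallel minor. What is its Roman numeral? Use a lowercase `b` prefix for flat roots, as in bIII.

bVI

F is the lowered form of scale degree 6 in A major (the diatonic degree 6 is F#). F–A–C is a major chord — the form found in A minor, not the diatonic vi (F#m). Borrowed into A major it is written bVI.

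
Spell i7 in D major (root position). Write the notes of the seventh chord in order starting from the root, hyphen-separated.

The root, D, is scale degree 1 — the same note in D major and D minor; only the chord quality changes. Stacking thirds in D minor on D gives D–F–A–C.

D-F-A-C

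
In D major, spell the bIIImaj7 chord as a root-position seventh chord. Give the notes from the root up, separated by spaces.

F A C E

Scale degree 3 in D major is F#. bIIImaj7 uses the lowered form, F, taken from D minor. Stacking thirds in D minor on F gives F–A–C–E.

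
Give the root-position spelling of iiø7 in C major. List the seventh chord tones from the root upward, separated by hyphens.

iiø7 is built on scale degree 2, which is D in both C major and its parallel. Stacking thirds in C minor on D gives D–F–Ab–C.

D-F-Ab-C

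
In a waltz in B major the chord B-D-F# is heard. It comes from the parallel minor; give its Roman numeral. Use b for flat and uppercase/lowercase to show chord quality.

The root B is the diatonic 1st degree of B major; the borrowing shows in the chord quality. B–D–F# is a minor chord — the form found in B minor, not the diatonic I (B). Borrowed into B major it is written i.

i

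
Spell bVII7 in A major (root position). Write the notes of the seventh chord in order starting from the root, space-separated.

Scale degree 7 in A major is G#. bVII7 uses the lowered form, G, taken from A minor. Building the dominant-seventh chord from the parallel minor on G: G–B–D–F.

G B D F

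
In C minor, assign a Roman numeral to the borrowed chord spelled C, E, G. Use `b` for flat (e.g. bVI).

I

C is scale degree 1 in C minor. Diatonically C minor has Cm (i) on that degree; C–E–G is instead the major chord native to C major, so it takes the label I.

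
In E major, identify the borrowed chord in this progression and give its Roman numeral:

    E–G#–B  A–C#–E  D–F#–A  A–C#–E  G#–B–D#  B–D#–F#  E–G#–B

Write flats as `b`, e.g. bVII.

bVII

E major has the diatonic set E, F#m, G#m, A, B, C#m, D#dim. E–G#–B = E, A–C#–E = A, G#–B–D# = G#m and B–D#–F# = B are all diatonic. D–F#–A doesn't fit — on degree 7 E major would have D#dim (vii°). D is the degree-7 chord of E minor, so it is the borrowed bVII.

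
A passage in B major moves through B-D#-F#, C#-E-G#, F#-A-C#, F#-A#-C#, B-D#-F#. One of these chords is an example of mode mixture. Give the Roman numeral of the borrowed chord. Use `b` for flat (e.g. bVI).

B major has the diatonic set B, C#m, D#m, E, F#, G#m, A#dim. B–D#–F# = B, C#–E–G# = C#m and F#–A#–C# = F# all belong to that set. F#–A–C# doesn't fit — on degree 5 B major would have F# (V). F#m is the degree-5 chord of B minor, so it is the borrowed v.

v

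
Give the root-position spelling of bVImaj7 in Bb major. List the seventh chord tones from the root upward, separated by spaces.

bVImaj7 is built on the lowered scale degree 6. In Bb major degree 6 is G; lowered it becomes Gb. In Bb minor the chord on Gb is Gb–Bb–Db–F.

Gb Bb Db F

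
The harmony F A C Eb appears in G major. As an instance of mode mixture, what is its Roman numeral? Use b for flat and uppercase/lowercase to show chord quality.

bVII7

In G major scale degree 7 is F#; F is its lowered form, from G minor. F–A–C–Eb is a dominant-seventh chord — the form found in G minor, not the diatonic vii° (F#dim). Borrowed into G major it is written bVII7.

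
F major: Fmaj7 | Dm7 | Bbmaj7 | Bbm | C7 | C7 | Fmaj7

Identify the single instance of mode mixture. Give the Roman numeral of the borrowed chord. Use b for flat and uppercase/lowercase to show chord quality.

iv

The diatonic triads in F major are F, Gm, Am, Bb, C, Dm, Edim. Fmaj7, Dm7, Bbmaj7 and C7 all belong to that set. But Bbm (Bb–Db–F) is foreign: the diatonic IV on degree 4 is Bb, whereas Bbm comes from F minor. It is labeled iv.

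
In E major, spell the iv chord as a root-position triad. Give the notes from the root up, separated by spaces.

iv is built on scale degree 4, which is A in both E major and its parallel. Building the minor chord from the parallel minor on A: A–C–E.

A C E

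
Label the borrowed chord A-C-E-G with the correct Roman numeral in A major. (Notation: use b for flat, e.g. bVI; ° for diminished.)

i7

The root A is the diatonic 1st degree of A major; the borrowing shows in the chord quality. Diatonically A major has A (I) on that degree; A–C–E–G is instead the minor-seventh chord native to A minor, so it takes the label i7.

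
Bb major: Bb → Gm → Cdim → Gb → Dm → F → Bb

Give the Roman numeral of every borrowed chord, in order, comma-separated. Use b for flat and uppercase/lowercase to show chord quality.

Bb major has the diatonic set Bb, Cm, Dm, Eb, F, Gm, Adim. Bb, Gm, Dm and F are all diatonic. But Cdim (C–Eb–Gb) is foreign: the diatonic ii on degree 2 is Cm, whereas Cdim comes from Bb minor. It is labeled ii°. But Gb (Gb–Bb–Db) is foreign: the diatonic vi on degree 6 is Gm, whereas Gb comes from Bb minor. It is labeled bVI.

ii°, bVI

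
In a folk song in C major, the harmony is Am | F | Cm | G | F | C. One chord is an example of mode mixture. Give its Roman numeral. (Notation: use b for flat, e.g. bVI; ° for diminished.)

i

In C major the diatonic chords are C, Dm, Em, F, G, Am, Bdim. Of the given chords, Am, F, G and C are diatonic. Cm (C–Eb–G) is not: scale degree 1 in C major carries C (I). In C minor the chord on that degree is Cm, so here it functions as i, borrowed from the parallel minor.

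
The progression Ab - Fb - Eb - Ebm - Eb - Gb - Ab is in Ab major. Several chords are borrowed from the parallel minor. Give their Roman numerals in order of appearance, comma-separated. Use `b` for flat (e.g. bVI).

bVI, v, bVII

Ab major has the diatonic set Ab, Bbm, Cm, Db, Eb, Fm, Gdim. Ab and Eb both belong to that set. Fb (Fb–Ab–Cb) is not: scale degree 6 in Ab major carries Fm (vi). In Ab minor the chord on that degree is Fb, so here it functions as bVI, borrowed from the parallel minor. Ebm (Eb–Gb–Bb) doesn't fit — on degree 5 Ab major would have Eb (V). Ebm is the degree-5 chord of Ab minor, so it is the borrowed v. Gb (Gb–Bb–Db) doesn't fit — on degree 7 Ab major would have Gdim (vii°). Gb is the degree-7 chord of Ab minor, so it is the borrowed bVII.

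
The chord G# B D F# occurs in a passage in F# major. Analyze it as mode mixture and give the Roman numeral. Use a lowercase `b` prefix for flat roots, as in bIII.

iiø7

The root G# is the diatonic 2nd degree of F# major; the borrowing shows in the chord quality. Diatonically F# major has G#m (ii) on that degree; G#–B–D–F# is instead the half-diminished-seventh chord native to F# minor, so it takes the label iiø7.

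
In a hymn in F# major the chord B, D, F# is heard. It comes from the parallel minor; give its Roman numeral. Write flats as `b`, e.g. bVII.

iv

The root B is the diatonic 4th degree of F# major; the borrowing shows in the chord quality. Diatonically F# major has B (IV) on that degree; B–D–F# is instead the minor chord native to F# minor, so it takes the label iv.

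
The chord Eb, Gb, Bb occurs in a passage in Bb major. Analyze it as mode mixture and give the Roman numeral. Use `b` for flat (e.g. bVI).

The root Eb is the diatonic 4th degree of Bb major; the borrowing shows in the chord quality. Diatonically Bb major has Eb (IV) on that degree; Eb–Gb–Bb is instead the minor chord native to Bb minor, so it takes the label iv.

iv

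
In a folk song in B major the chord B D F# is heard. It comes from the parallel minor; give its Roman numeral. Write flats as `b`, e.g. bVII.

i

The root B is the diatonic 1st degree of B major; the borrowing shows in the chord quality. Diatonically B major has B (I) on that degree; B–D–F# is instead the minor chord native to B minor, so it takes the label i.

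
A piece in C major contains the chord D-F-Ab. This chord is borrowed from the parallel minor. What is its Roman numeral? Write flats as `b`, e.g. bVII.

ii°

D is scale degree 2 in C major. D–F–Ab is a diminished chord — the form found in C minor, not the diatonic ii (Dm). Borrowed into C major it is written ii°.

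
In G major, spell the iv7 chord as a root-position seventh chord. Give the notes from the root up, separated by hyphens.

The root, C, is scale degree 4 — the same note in G major and G minor; only the chord quality changes. Stacking thirds in G minor on C gives C–Eb–G–Bb.

C-Eb-G-Bb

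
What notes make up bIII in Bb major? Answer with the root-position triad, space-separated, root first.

Scale degree 3 in Bb major is D. bIII uses the lowered form, Db, taken from Bb minor. Stacking thirds in Bb minor on Db gives Db–F–Ab.

Db F Ab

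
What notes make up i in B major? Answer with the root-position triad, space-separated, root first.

The root, B, is scale degree 1 — the same note in B major and B minor; only the chord quality changes. In B minor the chord on B is B–D–F#.

B D F#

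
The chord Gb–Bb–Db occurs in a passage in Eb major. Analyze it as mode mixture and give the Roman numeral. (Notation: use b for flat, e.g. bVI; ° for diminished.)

bIII

Gb is the lowered form of scale degree 3 in Eb major (the diatonic degree 3 is G). The diatonic chord on degree 3 would be Gm (iii), but Gb–Bb–Db is the major chord from Eb minor. As a borrowed chord it is labeled bIII.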